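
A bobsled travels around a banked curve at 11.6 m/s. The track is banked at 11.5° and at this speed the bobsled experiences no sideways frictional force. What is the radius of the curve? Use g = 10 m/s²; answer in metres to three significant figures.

66.1 m

Frictionless banking: tanθ = v²/(rg), so r = v²/(g tanθ).
r = (11.6)²/(10.0 × tan 11.5°) = 134.6/(10.0 × 0.2035) = 134.6/2.035 = 66.14 m.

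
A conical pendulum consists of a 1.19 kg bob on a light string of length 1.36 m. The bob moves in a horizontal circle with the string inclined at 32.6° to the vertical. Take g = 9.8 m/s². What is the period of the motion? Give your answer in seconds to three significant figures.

r = L sinθ = 0.7327 m. From T sinθ = mω²r and T cosθ = mg: tanθ = ω²r/g, so ω² = g tanθ / r = g/(L cosθ).
ω = √(g/(L cosθ)) = √(9.8/(1.36 × 0.8425)) = √8.553 = 2.925 rad/s.
Period = 2π/ω = 2.148 s.

2.15 s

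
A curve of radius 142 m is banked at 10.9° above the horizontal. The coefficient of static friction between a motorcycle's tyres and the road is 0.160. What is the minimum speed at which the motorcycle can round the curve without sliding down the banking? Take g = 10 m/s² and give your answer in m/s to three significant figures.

At the minimum speed, friction acts up the slope at its limiting value f = μN. Radially (horizontal, toward centre): N sinθ − μN cosθ = mv²/r. Vertically: N cosθ + μN sinθ = mg.
Dividing: v² = r g (sinθ − μcosθ)/(cosθ + μsinθ).
sinθ − μcosθ = 0.1891 − 0.160×0.9820 = 0.03198; cosθ + μsinθ = 0.9820 + 0.160×0.1891 = 1.012.
v² = 142 × 10.0 × 0.03198/1.012 = 44.87 m²/s², so v = 6.698 m/s.

6.70 m/s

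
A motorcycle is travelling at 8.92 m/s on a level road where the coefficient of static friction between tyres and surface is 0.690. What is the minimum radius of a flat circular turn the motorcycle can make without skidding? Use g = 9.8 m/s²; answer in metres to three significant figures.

11.8 m

At the limit, μ_s m g = m v²/r, so r_min = v²/(μ_s g) = (8.92)²/(0.690 × 9.8) = 79.57/6.762 = 11.77 m.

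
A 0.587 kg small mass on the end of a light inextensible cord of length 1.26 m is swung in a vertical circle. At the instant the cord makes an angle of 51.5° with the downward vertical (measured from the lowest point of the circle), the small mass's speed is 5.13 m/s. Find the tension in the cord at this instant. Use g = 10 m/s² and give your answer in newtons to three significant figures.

15.9 N

Take the radial direction toward the centre of the circle as positive. The component of the weight along the string toward the centre is −mg cos φ (φ measured from the bottom), so Newton's second law along the string gives T − mg cos φ = m v²/r.
cos 51.5° = 0.6225, so T = m(v²/r + g cos φ) = 0.587 × ((5.13)²/1.26 + 10.0 × 0.6225) = 0.587 × (20.89 + (6.225)) = 0.587 × 27.11 = 15.91 N.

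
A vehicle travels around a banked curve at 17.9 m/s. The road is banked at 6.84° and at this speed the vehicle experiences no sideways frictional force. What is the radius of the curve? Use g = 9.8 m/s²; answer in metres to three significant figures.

273 m

Frictionless banking: tanθ = v²/(rg), so r = v²/(g tanθ).
r = (17.9)²/(9.8 × tan 6.84°) = 320.4/(9.8 × 0.1200) = 320.4/1.176 = 272.6 m.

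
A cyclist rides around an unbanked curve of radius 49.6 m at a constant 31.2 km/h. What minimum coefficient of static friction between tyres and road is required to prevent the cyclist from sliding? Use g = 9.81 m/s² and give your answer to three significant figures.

0.154

v = 31.2/3.6 = 8.667 m/s.
Friction provides the centripetal force: μ_s m g = m v²/r, so μ_s = v²/(g r) = (8.667)²/(9.81 × 49.6) = 75.11/486.6 = 0.1544.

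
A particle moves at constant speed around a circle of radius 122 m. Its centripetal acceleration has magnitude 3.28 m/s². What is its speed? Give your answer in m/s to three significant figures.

a_c = v²/r ⇒ v = √(a_c · r) = √(3.28 × 122) = √400.2 = 20.00 m/s.

20.0 m/s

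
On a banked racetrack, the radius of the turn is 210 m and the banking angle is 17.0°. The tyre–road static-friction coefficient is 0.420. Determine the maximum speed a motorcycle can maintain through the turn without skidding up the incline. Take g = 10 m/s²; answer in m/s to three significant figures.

41.8 m/s

At the maximum speed, friction acts down the slope at its limiting value f = μN. Radially (horizontal, toward centre): N sinθ + μN cosθ = mv²/r. Vertically: N cosθ − μN sinθ = mg.
Dividing: v² = r g (sinθ + μcosθ)/(cosθ − μsinθ).
sinθ + μcosθ = 0.2924 + 0.420×0.9563 = 0.6940; cosθ − μsinθ = 0.9563 − 0.420×0.2924 = 0.8335.
v² = 210 × 10.0 × 0.6940/0.8335 = 1749 m²/s², so v = 41.82 m/s.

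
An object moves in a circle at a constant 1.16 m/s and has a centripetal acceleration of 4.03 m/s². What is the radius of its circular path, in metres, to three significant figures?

0.334 m

a_c = v²/r ⇒ r = v²/a_c = (1.16)²/4.03 = 1.346/4.03 = 0.3339 m.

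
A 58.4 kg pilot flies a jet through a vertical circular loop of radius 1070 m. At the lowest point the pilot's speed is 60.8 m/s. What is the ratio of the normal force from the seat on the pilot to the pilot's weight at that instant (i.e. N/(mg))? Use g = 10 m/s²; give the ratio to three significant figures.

1.35

At the bottom, N − mg = mv²/r, so N = m(v²/r + g) and N/(mg) = v²/(rg) + 1 = (60.8)²/(1070 × 10.0) + 1 = 0.3455 + 1 = 1.345.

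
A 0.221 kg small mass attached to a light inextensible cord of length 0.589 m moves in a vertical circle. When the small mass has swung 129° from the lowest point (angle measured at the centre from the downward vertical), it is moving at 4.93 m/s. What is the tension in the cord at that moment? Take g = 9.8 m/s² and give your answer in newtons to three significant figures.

Take the radial direction toward the centre of the circle as positive. The component of the weight along the string toward the centre is −mg cos φ (φ measured from the bottom), so Newton's second law along the string gives T − mg cos φ = m v²/r.
cos 129° = -0.6293, so T = m(v²/r + g cos φ) = 0.221 × ((4.93)²/0.589 + 9.8 × -0.6293) = 0.221 × (41.26 + (-6.167)) = 0.221 × 35.10 = 7.757 N.

7.76 N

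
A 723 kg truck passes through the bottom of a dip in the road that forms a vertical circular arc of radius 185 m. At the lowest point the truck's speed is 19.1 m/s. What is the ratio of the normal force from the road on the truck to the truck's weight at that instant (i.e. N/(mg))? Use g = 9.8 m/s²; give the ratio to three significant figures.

1.20

At the bottom, N − mg = mv²/r, so N = m(v²/r + g) and N/(mg) = v²/(rg) + 1 = (19.1)²/(185 × 9.8) + 1 = 0.2012 + 1 = 1.201.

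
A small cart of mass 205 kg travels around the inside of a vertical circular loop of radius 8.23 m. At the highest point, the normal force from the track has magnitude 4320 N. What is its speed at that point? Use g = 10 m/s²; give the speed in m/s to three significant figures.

At the top, N + mg = mv²/r, so v = √(r(N/m + g)) = √(8.23 × (4320/205 + 10.0)) = √(8.23 × 31.07) = √255.7 = 15.99 m/s.

16.0 m/s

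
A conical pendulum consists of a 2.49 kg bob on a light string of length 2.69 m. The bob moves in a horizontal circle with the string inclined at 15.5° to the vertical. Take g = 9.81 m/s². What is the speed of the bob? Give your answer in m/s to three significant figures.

The radius of the circle is r = L sinθ = 2.69 × sin 15.5° = 0.7189 m.
Horizontally T sinθ = mv²/r and vertically T cosθ = mg, so tanθ = v²/(rg).
v = √(r g tanθ) = √(0.7189 × 9.81 × 0.2773) = √1.956 = 1.398 m/s.

1.40 m/s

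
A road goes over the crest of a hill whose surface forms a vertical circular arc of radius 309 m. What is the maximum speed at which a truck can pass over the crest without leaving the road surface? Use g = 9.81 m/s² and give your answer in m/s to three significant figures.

55.1 m/s

At the crest the centre of the circle is below the truck, so the net downward (centripetal) force is mg − N = mv²/r.
The truck leaves the road when N → 0, giving v_max = √(g r) = √(9.81 × 309) = 55.06 m/s.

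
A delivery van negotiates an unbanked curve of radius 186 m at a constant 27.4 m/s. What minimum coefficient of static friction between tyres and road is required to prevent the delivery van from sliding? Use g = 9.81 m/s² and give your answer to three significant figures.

Friction provides the centripetal force: μ_s m g = m v²/r, so μ_s = v²/(g r) = (27.40)²/(9.81 × 186) = 750.8/1825 = 0.4115.

0.411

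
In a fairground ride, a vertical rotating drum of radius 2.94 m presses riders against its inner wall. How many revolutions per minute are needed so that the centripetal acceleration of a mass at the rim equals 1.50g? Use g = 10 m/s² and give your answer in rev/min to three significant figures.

21.6 rev/min

Require ω²r = 1.50g, so ω = √(1.50 × 10.0/2.94) = 2.259 rad/s.
In rev/min: ω × 60/(2π) = 2.259 × 60/(2π) = 21.57 rev/min.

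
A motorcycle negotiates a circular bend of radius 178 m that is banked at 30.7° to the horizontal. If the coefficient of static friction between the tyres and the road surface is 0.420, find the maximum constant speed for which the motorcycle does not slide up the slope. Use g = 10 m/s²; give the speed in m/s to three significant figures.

At the maximum speed, friction acts down the slope at its limiting value f = μN. Radially (horizontal, toward centre): N sinθ + μN cosθ = mv²/r. Vertically: N cosθ − μN sinθ = mg.
Dividing: v² = r g (sinθ + μcosθ)/(cosθ − μsinθ).
sinθ + μcosθ = 0.5105 + 0.420×0.8599 = 0.8717; cosθ − μsinθ = 0.8599 − 0.420×0.5105 = 0.6454.
v² = 178 × 10.0 × 0.8717/0.6454 = 2404 m²/s², so v = 49.03 m/s.

49.0 m/s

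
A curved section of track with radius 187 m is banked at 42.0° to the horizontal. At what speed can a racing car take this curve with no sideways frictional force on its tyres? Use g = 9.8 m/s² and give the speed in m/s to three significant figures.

40.6 m/s

On a frictionless banked curve, N sinθ = mv²/r and N cosθ = mg, so tanθ = v²/(rg).
v = √(r g tanθ) = √(187 × 9.8 × tan 42.0°) = √(187 × 9.8 × 0.9004) = √1650 = 40.62 m/s.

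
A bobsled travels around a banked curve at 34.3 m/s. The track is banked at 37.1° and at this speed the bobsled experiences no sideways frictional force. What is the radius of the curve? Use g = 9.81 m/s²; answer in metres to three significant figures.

Frictionless banking: tanθ = v²/(rg), so r = v²/(g tanθ).
r = (34.3)²/(9.81 × tan 37.1°) = 1176/(9.81 × 0.7563) = 1176/7.419 = 158.6 m.

159 m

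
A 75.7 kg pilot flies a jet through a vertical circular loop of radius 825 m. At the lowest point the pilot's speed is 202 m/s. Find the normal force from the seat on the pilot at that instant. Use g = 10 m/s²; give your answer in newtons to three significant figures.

At the lowest point, N points up (toward the centre) and the weight mg points down (away from the centre), so the net inward force is N − mg = mv²/r.
N = m(v²/r + g) = 75.7 × ((202)²/825 + 10.0) = 75.7 × (49.46 + 10.0) = 75.7 × 59.46 = 4501 N.

4500 N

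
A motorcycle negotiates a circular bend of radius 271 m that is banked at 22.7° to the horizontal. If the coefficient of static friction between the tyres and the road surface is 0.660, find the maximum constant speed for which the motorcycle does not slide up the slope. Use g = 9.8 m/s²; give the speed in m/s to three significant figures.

62.9 m/s

At the maximum speed, friction acts down the slope at its limiting value f = μN. Radially (horizontal, toward centre): N sinθ + μN cosθ = mv²/r. Vertically: N cosθ − μN sinθ = mg.
Dividing: v² = r g (sinθ + μcosθ)/(cosθ − μsinθ).
sinθ + μcosθ = 0.3859 + 0.660×0.9225 = 0.9948; cosθ − μsinθ = 0.9225 − 0.660×0.3859 = 0.6678.
v² = 271 × 9.8 × 0.9948/0.6678 = 3956 m²/s², so v = 62.90 m/s.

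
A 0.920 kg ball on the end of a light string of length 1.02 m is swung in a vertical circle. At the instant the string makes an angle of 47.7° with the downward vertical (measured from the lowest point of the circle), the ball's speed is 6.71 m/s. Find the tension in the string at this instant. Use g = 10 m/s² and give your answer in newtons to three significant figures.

Take the radial direction toward the centre of the circle as positive. The component of the weight along the string toward the centre is −mg cos φ (φ measured from the bottom), so Newton's second law along the string gives T − mg cos φ = m v²/r.
cos 47.7° = 0.6730, so T = m(v²/r + g cos φ) = 0.920 × ((6.71)²/1.02 + 10.0 × 0.6730) = 0.920 × (44.14 + (6.730)) = 0.920 × 50.87 = 46.80 N.

46.8 N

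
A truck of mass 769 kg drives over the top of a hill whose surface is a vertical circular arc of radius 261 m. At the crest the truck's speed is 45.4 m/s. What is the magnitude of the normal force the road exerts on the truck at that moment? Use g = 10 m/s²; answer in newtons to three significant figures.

1620 N

At the crest the centripetal acceleration points downward (toward the centre of the arc), so mg − N = mv²/r.
N = m(g − v²/r) = 769 × (10.0 − (45.4)²/261) = 769 × (10.0 − 7.897) = 769 × 2.103 = 1617 N.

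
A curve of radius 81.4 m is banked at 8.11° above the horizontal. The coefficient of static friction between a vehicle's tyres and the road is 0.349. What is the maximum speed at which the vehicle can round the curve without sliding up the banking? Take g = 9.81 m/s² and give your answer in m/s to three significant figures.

20.3 m/s

At the maximum speed, friction acts down the slope at its limiting value f = μN. Radially (horizontal, toward centre): N sinθ + μN cosθ = mv²/r. Vertically: N cosθ − μN sinθ = mg.
Dividing: v² = r g (sinθ + μcosθ)/(cosθ − μsinθ).
sinθ + μcosθ = 0.1411 + 0.349×0.9900 = 0.4866; cosθ − μsinθ = 0.9900 − 0.349×0.1411 = 0.9408.
v² = 81.4 × 9.81 × 0.4866/0.9408 = 413.0 m²/s², so v = 20.32 m/s.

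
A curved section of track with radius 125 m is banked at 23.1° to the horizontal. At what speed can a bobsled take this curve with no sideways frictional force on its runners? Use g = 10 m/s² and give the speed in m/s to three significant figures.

On a frictionless banked curve, N sinθ = mv²/r and N cosθ = mg, so tanθ = v²/(rg).
v = √(r g tanθ) = √(125 × 10.0 × tan 23.1°) = √(125 × 10.0 × 0.4265) = √533.2 = 23.09 m/s.

23.1 m/s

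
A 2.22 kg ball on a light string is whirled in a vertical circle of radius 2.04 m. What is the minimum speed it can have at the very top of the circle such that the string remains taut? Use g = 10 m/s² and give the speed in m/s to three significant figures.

4.52 m/s

At the top, both weight mg and T point toward the centre: T + mg = mv²/r.
At minimum speed T → 0, so mg = mv_min²/r ⇒ v_min = √(g r) = √(10.0 × 2.04) = 4.517 m/s.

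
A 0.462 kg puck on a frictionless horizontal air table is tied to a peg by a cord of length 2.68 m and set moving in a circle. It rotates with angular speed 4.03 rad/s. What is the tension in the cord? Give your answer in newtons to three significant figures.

20.1 N

v = ωr = 4.03 × 2.68 = 10.80 m/s.
The tension is the only horizontal force, so it supplies the full centripetal force: T = m v²/r = 0.462 × (10.80)²/2.68 = 0.462 × 116.6/2.68 = 20.11 N.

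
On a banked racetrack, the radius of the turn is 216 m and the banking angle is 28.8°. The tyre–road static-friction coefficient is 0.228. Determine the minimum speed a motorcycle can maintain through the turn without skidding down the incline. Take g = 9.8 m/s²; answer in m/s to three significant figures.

At the minimum speed, friction acts up the slope at its limiting value f = μN. Radially (horizontal, toward centre): N sinθ − μN cosθ = mv²/r. Vertically: N cosθ + μN sinθ = mg.
Dividing: v² = r g (sinθ − μcosθ)/(cosθ + μsinθ).
sinθ − μcosθ = 0.4818 − 0.228×0.8763 = 0.2820; cosθ + μsinθ = 0.8763 + 0.228×0.4818 = 0.9861.
v² = 216 × 9.8 × 0.2820/0.9861 = 605.2 m²/s², so v = 24.60 m/s.

24.6 m/s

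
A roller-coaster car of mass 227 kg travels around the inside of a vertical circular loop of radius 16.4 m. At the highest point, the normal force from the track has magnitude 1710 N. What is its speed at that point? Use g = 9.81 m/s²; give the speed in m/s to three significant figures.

At the top, N + mg = mv²/r, so v = √(r(N/m + g)) = √(16.4 × (1710/227 + 9.81)) = √(16.4 × 17.34) = √284.4 = 16.86 m/s.

16.9 m/s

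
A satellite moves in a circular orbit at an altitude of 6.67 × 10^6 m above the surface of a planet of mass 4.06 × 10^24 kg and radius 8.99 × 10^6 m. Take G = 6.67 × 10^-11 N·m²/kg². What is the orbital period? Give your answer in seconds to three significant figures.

r = R + h = 8.99 × 10^6 + 6.67 × 10^6 = 1.566 × 10^7 m. Gravity provides the centripetal force: G M m / r² = m v² / r ⇒ v = √(GM/r) = 4158 m/s.
T = 2πr/v = 2π × 1.566 × 10^7 / 4158 = 23660 s.

23700 s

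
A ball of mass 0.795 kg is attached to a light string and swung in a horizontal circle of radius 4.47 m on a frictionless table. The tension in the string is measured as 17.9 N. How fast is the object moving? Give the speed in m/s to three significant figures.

T = m v²/r ⇒ v = √(T r / m) = √(17.9 × 4.47 / 0.795) = √100.6 = 10.03 m/s.

10.0 m/s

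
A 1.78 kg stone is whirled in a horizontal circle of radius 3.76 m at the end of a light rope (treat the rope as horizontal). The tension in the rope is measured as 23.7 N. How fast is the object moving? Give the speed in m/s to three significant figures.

7.08 m/s

T = m v²/r ⇒ v = √(T r / m) = √(23.7 × 3.76 / 1.78) = √50.06 = 7.076 m/s.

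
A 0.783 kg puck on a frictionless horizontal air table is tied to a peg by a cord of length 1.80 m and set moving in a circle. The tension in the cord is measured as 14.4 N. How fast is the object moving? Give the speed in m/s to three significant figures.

5.75 m/s

T = m v²/r ⇒ v = √(T r / m) = √(14.4 × 1.80 / 0.783) = √33.10 = 5.754 m/s.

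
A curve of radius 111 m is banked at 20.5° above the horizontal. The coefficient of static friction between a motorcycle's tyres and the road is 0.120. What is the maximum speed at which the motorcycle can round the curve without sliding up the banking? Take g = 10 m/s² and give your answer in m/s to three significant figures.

24.0 m/s

At the maximum speed, friction acts down the slope at its limiting value f = μN. Radially (horizontal, toward centre): N sinθ + μN cosθ = mv²/r. Vertically: N cosθ − μN sinθ = mg.
Dividing: v² = r g (sinθ + μcosθ)/(cosθ − μsinθ).
sinθ + μcosθ = 0.3502 + 0.120×0.9367 = 0.4626; cosθ − μsinθ = 0.9367 − 0.120×0.3502 = 0.8946.
v² = 111 × 10.0 × 0.4626/0.8946 = 574.0 m²/s², so v = 23.96 m/s.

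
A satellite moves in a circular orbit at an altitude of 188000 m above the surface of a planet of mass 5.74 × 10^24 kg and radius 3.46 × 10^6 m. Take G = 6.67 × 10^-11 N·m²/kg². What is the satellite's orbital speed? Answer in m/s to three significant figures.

10200 m/s

Orbital radius r = R + h = 3.46 × 10^6 + 188000 = 3.648 × 10^6 m.
Gravity supplies the centripetal force: G M m / r² = m v² / r, so v = √(GM/r).
v = √(6.67 × 10^-11 × 5.74 × 10^24 / 3.648 × 10^6) = √(1.050 × 10^8) = 10240 m/s.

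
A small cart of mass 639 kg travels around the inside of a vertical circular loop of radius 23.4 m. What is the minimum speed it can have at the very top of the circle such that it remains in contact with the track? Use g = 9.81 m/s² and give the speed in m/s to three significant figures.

15.2 m/s

At the highest point the centre is directly below, so both the weight and N act inward: N + mg = mv²/r.
At minimum speed N → 0, so mg = mv_min²/r ⇒ v_min = √(g r) = √(9.81 × 23.4) = 15.15 m/s.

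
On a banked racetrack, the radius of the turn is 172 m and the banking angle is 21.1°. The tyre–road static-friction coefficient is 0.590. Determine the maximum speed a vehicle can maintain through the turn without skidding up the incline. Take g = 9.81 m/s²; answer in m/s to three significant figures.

At the maximum speed, friction acts down the slope at its limiting value f = μN. Radially (horizontal, toward centre): N sinθ + μN cosθ = mv²/r. Vertically: N cosθ − μN sinθ = mg.
Dividing: v² = r g (sinθ + μcosθ)/(cosθ − μsinθ).
sinθ + μcosθ = 0.3600 + 0.590×0.9330 = 0.9104; cosθ − μsinθ = 0.9330 − 0.590×0.3600 = 0.7206.
v² = 172 × 9.81 × 0.9104/0.7206 = 2132 m²/s², so v = 46.17 m/s.

46.2 m/s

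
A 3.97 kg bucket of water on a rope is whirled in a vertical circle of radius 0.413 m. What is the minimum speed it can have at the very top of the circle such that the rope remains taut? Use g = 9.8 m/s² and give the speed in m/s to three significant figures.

At the highest point the centre is directly below, so both the weight and T act inward: T + mg = mv²/r.
At minimum speed T → 0, so mg = mv_min²/r ⇒ v_min = √(g r) = √(9.8 × 0.413) = 2.012 m/s.

2.01 m/s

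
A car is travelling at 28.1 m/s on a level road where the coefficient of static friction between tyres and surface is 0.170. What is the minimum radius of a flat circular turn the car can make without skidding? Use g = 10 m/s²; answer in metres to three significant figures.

At the limit, μ_s m g = m v²/r, so r_min = v²/(μ_s g) = (28.1)²/(0.170 × 10.0) = 789.6/1.700 = 464.5 m.

464 m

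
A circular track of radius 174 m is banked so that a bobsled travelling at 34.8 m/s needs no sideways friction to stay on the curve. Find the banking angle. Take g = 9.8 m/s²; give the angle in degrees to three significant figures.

35.4°

With no friction, the horizontal component of the normal force provides the centripetal force: N sinθ = mv²/r, while N cosθ = mg vertically.
Dividing: tanθ = v²/(r g) = (34.8)²/(174 × 9.8) = 1211/1705 = 0.7102.
θ = arctan(0.7102) = 35.38°.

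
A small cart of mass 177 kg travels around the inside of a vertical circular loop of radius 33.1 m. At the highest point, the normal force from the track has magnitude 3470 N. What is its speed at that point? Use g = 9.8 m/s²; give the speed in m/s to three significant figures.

31.2 m/s

At the top, N + mg = mv²/r, so v = √(r(N/m + g)) = √(33.1 × (3470/177 + 9.8)) = √(33.1 × 29.40) = √973.3 = 31.20 m/s.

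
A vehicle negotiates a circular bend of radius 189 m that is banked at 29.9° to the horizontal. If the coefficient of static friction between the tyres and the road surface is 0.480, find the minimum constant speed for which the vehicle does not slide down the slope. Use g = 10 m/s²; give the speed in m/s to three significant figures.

11.9 m/s

At the minimum speed, friction acts up the slope at its limiting value f = μN. Radially (horizontal, toward centre): N sinθ − μN cosθ = mv²/r. Vertically: N cosθ + μN sinθ = mg.
Dividing: v² = r g (sinθ − μcosθ)/(cosθ + μsinθ).
sinθ − μcosθ = 0.4985 − 0.480×0.8669 = 0.08238; cosθ + μsinθ = 0.8669 + 0.480×0.4985 = 1.106.
v² = 189 × 10.0 × 0.08238/1.106 = 140.7 m²/s², so v = 11.86 m/s.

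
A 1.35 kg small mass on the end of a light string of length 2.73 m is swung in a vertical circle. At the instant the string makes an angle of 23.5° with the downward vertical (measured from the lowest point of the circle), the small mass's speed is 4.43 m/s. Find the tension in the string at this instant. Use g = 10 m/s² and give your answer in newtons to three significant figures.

22.1 N

Take the radial direction toward the centre of the circle as positive. The component of the weight along the string toward the centre is −mg cos φ (φ measured from the bottom), so Newton's second law along the string gives T − mg cos φ = m v²/r.
cos 23.5° = 0.9171, so T = m(v²/r + g cos φ) = 1.35 × ((4.43)²/2.73 + 10.0 × 0.9171) = 1.35 × (7.189 + (9.171)) = 1.35 × 16.36 = 22.08 N.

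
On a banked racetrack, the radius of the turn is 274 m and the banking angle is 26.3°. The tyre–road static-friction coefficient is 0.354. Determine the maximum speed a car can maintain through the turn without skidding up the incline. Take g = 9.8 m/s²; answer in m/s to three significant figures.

52.5 m/s

At the maximum speed, friction acts down the slope at its limiting value f = μN. Radially (horizontal, toward centre): N sinθ + μN cosθ = mv²/r. Vertically: N cosθ − μN sinθ = mg.
Dividing: v² = r g (sinθ + μcosθ)/(cosθ − μsinθ).
sinθ + μcosθ = 0.4431 + 0.354×0.8965 = 0.7604; cosθ − μsinθ = 0.8965 − 0.354×0.4431 = 0.7396.
v² = 274 × 9.8 × 0.7604/0.7396 = 2761 m²/s², so v = 52.54 m/s.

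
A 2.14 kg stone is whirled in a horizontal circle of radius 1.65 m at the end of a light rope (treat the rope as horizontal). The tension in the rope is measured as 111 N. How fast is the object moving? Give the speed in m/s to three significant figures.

T = m v²/r ⇒ v = √(T r / m) = √(111 × 1.65 / 2.14) = √85.58 = 9.251 m/s.

9.25 m/s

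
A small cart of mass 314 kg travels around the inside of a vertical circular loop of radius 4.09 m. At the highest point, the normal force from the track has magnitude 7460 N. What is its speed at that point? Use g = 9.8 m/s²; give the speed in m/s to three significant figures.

11.7 m/s

At the top, N + mg = mv²/r, so v = √(r(N/m + g)) = √(4.09 × (7460/314 + 9.8)) = √(4.09 × 33.56) = √137.3 = 11.72 m/s.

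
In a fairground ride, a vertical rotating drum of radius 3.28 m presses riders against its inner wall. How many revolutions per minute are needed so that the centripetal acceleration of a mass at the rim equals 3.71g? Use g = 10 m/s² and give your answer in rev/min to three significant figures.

32.1 rev/min

Require ω²r = 3.71g, so ω = √(3.71 × 10.0/3.28) = 3.363 rad/s.
In rev/min: ω × 60/(2π) = 3.363 × 60/(2π) = 32.12 rev/min.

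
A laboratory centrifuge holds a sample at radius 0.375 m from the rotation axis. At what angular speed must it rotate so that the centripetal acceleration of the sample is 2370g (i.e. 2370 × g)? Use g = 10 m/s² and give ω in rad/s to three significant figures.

Centripetal acceleration a_c = ω²r. Setting ω²r = 2370g:
ω = √(2370g / r) = √(2370 × 10.0 / 0.375) = √63200 = 251.4 rad/s.

251 rad/s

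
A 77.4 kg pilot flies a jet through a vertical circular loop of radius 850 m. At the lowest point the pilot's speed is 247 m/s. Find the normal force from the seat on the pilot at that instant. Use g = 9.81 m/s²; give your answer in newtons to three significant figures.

At the lowest point, N points up (toward the centre) and the weight mg points down (away from the centre), so the net inward force is N − mg = mv²/r.
N = m(v²/r + g) = 77.4 × ((247)²/850 + 9.81) = 77.4 × (71.78 + 9.81) = 77.4 × 81.59 = 6315 N.

6310 N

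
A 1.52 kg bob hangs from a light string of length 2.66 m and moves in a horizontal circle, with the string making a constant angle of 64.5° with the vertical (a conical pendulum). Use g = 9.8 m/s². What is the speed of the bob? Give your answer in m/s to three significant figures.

The radius of the circle is r = L sinθ = 2.66 × sin 64.5° = 2.401 m.
Horizontally T sinθ = mv²/r and vertically T cosθ = mg, so tanθ = v²/(rg).
v = √(r g tanθ) = √(2.401 × 9.8 × 2.097) = √49.33 = 7.023 m/s.

7.02 m/s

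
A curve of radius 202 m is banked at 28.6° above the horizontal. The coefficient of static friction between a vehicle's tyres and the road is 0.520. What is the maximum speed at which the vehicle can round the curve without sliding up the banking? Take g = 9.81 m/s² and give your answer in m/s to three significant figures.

54.3 m/s

At the maximum speed, friction acts down the slope at its limiting value f = μN. Radially (horizontal, toward centre): N sinθ + μN cosθ = mv²/r. Vertically: N cosθ − μN sinθ = mg.
Dividing: v² = r g (sinθ + μcosθ)/(cosθ − μsinθ).
sinθ + μcosθ = 0.4787 + 0.520×0.8780 = 0.9352; cosθ − μsinθ = 0.8780 − 0.520×0.4787 = 0.6291.
v² = 202 × 9.81 × 0.9352/0.6291 = 2946 m²/s², so v = 54.28 m/s.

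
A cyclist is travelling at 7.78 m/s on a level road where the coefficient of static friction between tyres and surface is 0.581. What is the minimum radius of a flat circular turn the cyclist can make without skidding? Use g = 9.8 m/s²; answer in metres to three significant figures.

10.6 m

At the limit, μ_s m g = m v²/r, so r_min = v²/(μ_s g) = (7.78)²/(0.581 × 9.8) = 60.53/5.694 = 10.63 m.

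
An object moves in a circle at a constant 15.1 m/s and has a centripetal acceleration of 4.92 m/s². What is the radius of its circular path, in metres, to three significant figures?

46.3 m

a_c = v²/r ⇒ r = v²/a_c = (15.1)²/4.92 = 228.0/4.92 = 46.34 m.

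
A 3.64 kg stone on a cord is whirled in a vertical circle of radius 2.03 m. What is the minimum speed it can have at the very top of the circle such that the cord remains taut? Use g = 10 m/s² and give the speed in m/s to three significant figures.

At the highest point the centre is directly below, so both the weight and T act inward: T + mg = mv²/r.
At minimum speed T → 0, so mg = mv_min²/r ⇒ v_min = √(g r) = √(10.0 × 2.03) = 4.506 m/s.

4.51 m/s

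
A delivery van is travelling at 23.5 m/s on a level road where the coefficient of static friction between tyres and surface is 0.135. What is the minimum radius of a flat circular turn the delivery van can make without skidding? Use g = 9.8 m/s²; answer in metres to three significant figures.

At the limit, μ_s m g = m v²/r, so r_min = v²/(μ_s g) = (23.5)²/(0.135 × 9.8) = 552.2/1.323 = 417.4 m.

417 m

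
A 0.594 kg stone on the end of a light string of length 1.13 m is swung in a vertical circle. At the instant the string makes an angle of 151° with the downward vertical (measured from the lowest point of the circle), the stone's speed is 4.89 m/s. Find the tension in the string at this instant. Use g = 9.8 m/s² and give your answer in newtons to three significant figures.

7.48 N

Take the radial direction toward the centre of the circle as positive. The component of the weight along the string toward the centre is −mg cos φ (φ measured from the bottom), so Newton's second law along the string gives T − mg cos φ = m v²/r.
cos 151° = -0.8746, so T = m(v²/r + g cos φ) = 0.594 × ((4.89)²/1.13 + 9.8 × -0.8746) = 0.594 × (21.16 + (-8.571)) = 0.594 × 12.59 = 7.478 N.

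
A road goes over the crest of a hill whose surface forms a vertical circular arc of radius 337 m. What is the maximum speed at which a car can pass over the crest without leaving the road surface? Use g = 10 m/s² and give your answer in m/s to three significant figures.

58.1 m/s

At the crest the centre of the circle is below the car, so the net downward (centripetal) force is mg − N = mv²/r.
The car leaves the road when N → 0, giving v_max = √(g r) = √(10.0 × 337) = 58.05 m/s.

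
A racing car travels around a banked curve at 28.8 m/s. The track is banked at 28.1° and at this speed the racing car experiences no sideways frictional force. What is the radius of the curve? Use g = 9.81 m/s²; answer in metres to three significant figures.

Frictionless banking: tanθ = v²/(rg), so r = v²/(g tanθ).
r = (28.8)²/(9.81 × tan 28.1°) = 829.4/(9.81 × 0.5340) = 829.4/5.238 = 158.3 m.

158 m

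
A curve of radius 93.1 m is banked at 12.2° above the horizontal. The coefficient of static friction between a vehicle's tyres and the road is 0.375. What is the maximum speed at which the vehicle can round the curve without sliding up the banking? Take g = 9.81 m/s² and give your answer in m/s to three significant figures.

At the maximum speed, friction acts down the slope at its limiting value f = μN. Radially (horizontal, toward centre): N sinθ + μN cosθ = mv²/r. Vertically: N cosθ − μN sinθ = mg.
Dividing: v² = r g (sinθ + μcosθ)/(cosθ − μsinθ).
sinθ + μcosθ = 0.2113 + 0.375×0.9774 = 0.5779; cosθ − μsinθ = 0.9774 − 0.375×0.2113 = 0.8982.
v² = 93.1 × 9.81 × 0.5779/0.8982 = 587.6 m²/s², so v = 24.24 m/s.

24.2 m/s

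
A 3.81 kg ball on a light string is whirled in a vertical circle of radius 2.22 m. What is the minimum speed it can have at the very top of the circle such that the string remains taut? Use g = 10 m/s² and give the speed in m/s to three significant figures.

At the top, both weight mg and T point toward the centre: T + mg = mv²/r.
At minimum speed T → 0, so mg = mv_min²/r ⇒ v_min = √(g r) = √(10.0 × 2.22) = 4.712 m/s.

4.71 m/s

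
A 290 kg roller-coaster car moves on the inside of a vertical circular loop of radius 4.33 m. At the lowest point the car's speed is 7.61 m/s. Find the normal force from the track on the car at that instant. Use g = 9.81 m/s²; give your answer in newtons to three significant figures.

At the lowest point, N points up (toward the centre) and the weight mg points down (away from the centre), so the net inward force is N − mg = mv²/r.
N = m(v²/r + g) = 290 × ((7.61)²/4.33 + 9.81) = 290 × (13.37 + 9.81) = 290 × 23.18 = 6724 N.

6720 N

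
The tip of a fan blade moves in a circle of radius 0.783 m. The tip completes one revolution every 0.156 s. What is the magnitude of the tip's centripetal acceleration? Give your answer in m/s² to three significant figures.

v = 2πr/T = 2π × 0.783/0.156 = 31.54 m/s.
a_c = v²/r = (31.54)²/0.783 = 994.6/0.783 = 1270 m/s².

1270 m/s²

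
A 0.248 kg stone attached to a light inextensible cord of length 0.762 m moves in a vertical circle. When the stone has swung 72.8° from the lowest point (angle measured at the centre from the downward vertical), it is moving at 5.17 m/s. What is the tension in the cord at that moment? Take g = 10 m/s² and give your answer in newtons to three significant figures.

9.43 N

Take the radial direction toward the centre of the circle as positive. The component of the weight along the string toward the centre is −mg cos φ (φ measured from the bottom), so Newton's second law along the string gives T − mg cos φ = m v²/r.
cos 72.8° = 0.2957, so T = m(v²/r + g cos φ) = 0.248 × ((5.17)²/0.762 + 10.0 × 0.2957) = 0.248 × (35.08 + (2.957)) = 0.248 × 38.03 = 9.433 N.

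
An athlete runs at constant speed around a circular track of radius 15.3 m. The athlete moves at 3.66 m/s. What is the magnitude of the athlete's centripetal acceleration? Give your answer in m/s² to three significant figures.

a_c = v²/r = (3.660)²/15.3 = 13.40/15.3 = 0.8755 m/s².

0.876 m/s²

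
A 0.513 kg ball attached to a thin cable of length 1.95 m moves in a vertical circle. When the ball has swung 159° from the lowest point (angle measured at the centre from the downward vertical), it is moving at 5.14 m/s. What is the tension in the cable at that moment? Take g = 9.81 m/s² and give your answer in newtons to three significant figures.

2.25 N

Take the radial direction toward the centre of the circle as positive. The component of the weight along the string toward the centre is −mg cos φ (φ measured from the bottom), so Newton's second law along the string gives T − mg cos φ = m v²/r.
cos 159° = -0.9336, so T = m(v²/r + g cos φ) = 0.513 × ((5.14)²/1.95 + 9.81 × -0.9336) = 0.513 × (13.55 + (-9.158)) = 0.513 × 4.390 = 2.252 N.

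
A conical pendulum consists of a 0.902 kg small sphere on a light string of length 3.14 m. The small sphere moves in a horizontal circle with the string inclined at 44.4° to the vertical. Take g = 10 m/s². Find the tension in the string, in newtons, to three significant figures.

12.6 N

Vertically the bob has no acceleration, so T cosθ = mg.
T = mg/cosθ = 0.902 × 10.0 / cos 44.4° = 9.020/0.7145 = 12.62 N.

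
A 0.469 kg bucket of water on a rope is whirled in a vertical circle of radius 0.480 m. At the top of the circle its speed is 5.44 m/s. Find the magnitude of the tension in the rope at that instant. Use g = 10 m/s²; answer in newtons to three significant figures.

At the top, both T and the weight mg point inward (toward the centre), so T + mg = mv²/r.
T = m(v²/r − g) = 0.469 × ((5.44)²/0.480 − 10.0) = 0.469 × (61.65 − 10.0) = 0.469 × 51.65 = 24.23 N.

24.2 N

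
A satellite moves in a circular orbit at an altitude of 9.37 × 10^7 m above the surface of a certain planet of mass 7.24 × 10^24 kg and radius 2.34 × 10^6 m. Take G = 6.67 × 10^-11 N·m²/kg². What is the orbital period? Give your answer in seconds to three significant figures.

r = R + h = 2.34 × 10^6 + 9.37 × 10^7 = 9.604 × 10^7 m. Gravity provides the centripetal force: G M m / r² = m v² / r ⇒ v = √(GM/r) = 2242 m/s.
T = 2πr/v = 2π × 9.604 × 10^7 / 2242 = 269100 s.

269000 s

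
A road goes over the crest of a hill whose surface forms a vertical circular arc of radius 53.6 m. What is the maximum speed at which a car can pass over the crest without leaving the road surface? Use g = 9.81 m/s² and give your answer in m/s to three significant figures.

At the crest the centre of the circle is below the car, so the net downward (centripetal) force is mg − N = mv²/r.
The car leaves the road when N → 0, giving v_max = √(g r) = √(9.81 × 53.6) = 22.93 m/s.

22.9 m/s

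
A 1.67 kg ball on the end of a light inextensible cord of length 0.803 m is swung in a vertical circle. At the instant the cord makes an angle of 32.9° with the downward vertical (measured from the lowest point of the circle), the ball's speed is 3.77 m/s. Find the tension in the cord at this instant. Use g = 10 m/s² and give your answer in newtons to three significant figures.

43.6 N

Take the radial direction toward the centre of the circle as positive. The component of the weight along the string toward the centre is −mg cos φ (φ measured from the bottom), so Newton's second law along the string gives T − mg cos φ = m v²/r.
cos 32.9° = 0.8396, so T = m(v²/r + g cos φ) = 1.67 × ((3.77)²/0.803 + 10.0 × 0.8396) = 1.67 × (17.70 + (8.396)) = 1.67 × 26.10 = 43.58 N.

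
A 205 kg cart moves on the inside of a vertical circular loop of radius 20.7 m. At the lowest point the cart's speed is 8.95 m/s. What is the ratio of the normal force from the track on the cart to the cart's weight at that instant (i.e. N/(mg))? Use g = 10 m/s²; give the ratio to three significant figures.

At the bottom, N − mg = mv²/r, so N = m(v²/r + g) and N/(mg) = v²/(rg) + 1 = (8.95)²/(20.7 × 10.0) + 1 = 0.3870 + 1 = 1.387.

1.39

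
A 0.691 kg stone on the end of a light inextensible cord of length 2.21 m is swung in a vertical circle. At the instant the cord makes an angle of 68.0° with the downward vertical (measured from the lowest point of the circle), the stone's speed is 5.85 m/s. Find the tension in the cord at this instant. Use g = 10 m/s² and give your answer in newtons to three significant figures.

13.3 N

Take the radial direction toward the centre of the circle as positive. The component of the weight along the string toward the centre is −mg cos φ (φ measured from the bottom), so Newton's second law along the string gives T − mg cos φ = m v²/r.
cos 68.0° = 0.3746, so T = m(v²/r + g cos φ) = 0.691 × ((5.85)²/2.21 + 10.0 × 0.3746) = 0.691 × (15.49 + (3.746)) = 0.691 × 19.23 = 13.29 N.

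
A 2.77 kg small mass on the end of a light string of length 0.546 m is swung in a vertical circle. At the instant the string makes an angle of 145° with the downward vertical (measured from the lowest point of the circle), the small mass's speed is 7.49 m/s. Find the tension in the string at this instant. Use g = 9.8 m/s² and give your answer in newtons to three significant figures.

262 N

Take the radial direction toward the centre of the circle as positive. The component of the weight along the string toward the centre is −mg cos φ (φ measured from the bottom), so Newton's second law along the string gives T − mg cos φ = m v²/r.
cos 145° = -0.8192, so T = m(v²/r + g cos φ) = 2.77 × ((7.49)²/0.546 + 9.8 × -0.8192) = 2.77 × (102.7 + (-8.028)) = 2.77 × 94.72 = 262.4 N.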